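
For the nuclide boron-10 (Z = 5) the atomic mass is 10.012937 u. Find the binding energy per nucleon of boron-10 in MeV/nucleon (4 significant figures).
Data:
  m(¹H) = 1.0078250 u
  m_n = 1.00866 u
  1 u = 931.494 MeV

Σm = 5·m(¹H) + 5·m_n = 5.0391250 + 5.04330 = 10.0824250 u
Δm = 10.0824250 − 10.012937 = 0.0694880 u
E_B = 0.0694880 × 931.494 = 64.7277 MeV
Dividing by A = 10 gives 6.473 MeV per nucleon.

6.473 MeV/nucleon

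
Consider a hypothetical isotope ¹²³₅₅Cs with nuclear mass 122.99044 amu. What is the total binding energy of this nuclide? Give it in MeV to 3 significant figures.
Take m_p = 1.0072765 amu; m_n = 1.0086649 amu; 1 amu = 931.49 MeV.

931 MeV

Σm = 55·m_p + 68·m_n = 55.4002075 + 68.5892132 = 123.9894207 amu
Δm = 123.9894207 − 122.99044 = 0.9989807 amu
Binding energy = Δm·c² = 0.9989807 × 931.49 MeV/amu = 930.541 MeV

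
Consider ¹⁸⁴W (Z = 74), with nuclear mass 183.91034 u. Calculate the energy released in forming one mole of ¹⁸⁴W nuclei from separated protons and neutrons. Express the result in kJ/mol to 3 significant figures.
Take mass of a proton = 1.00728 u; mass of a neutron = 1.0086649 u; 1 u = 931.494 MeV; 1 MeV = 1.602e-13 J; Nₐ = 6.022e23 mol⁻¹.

1.42e+11 kJ/mol

With 74 protons and 110 neutrons (A = 184):
Total constituent mass: 74 × 1.00728 + 110 × 1.0086649 = 185.4918590 u
Mass defect Δm = 185.4918590 − 183.91034 = 1.5815190 u
Binding energy = Δm·c² = 1.5815190 × 931.494 MeV/u = 1473.18 MeV
Per nucleus in joules: 1473.18 MeV × 1.602e-13 J/MeV = 2.3600e-10 J
Per mole: 2.3600e-10 J × 6.022e23 mol⁻¹ = 1.4212e+14 J/mol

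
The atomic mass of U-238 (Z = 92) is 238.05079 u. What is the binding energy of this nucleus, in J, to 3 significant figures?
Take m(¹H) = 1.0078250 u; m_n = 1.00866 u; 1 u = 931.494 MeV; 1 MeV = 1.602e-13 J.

2.89e-10 J

The nucleus contains 92 protons and 238 − 92 = 146 neutrons.
Σm = 92·m(¹H) + 146·m_n = 92.7199000 + 147.26436 = 239.9842600 u
The mass defect is 239.9842600 − 238.05079 = 1.9334700 u.
E_B = 1.9334700 × 931.494 = 1801.02 MeV
In joules: 1801.02 MeV × 1.602e-13 J/MeV = 2.8852e-10 J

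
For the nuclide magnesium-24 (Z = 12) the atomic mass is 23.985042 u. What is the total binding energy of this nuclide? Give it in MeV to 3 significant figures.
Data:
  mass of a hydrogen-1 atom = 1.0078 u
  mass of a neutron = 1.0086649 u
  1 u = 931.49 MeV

198 MeV

Z = 12, so N = A − Z = 24 − 12 = 12.
Mass of separated nucleons = 12(1.0078) + 12(1.0086649) = 12.0936 + 12.1039788 = 24.1975788 u
Mass defect Δm = 24.1975788 − 23.985042 = 0.2125368 u
Binding energy = Δm·c² = 0.2125368 × 931.49 MeV/u = 197.976 MeV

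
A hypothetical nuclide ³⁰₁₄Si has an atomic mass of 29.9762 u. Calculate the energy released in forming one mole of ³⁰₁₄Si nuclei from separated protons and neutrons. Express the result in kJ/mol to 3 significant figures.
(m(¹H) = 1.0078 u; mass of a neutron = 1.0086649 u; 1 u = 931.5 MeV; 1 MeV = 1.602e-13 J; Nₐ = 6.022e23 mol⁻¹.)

Mass of separated nucleons = 14(1.0078) + 16(1.0086649) = 14.1092 + 16.1386384 = 30.2478384 u
The mass defect is 30.2478384 − 29.9762 = 0.2716384 u.
Converting to energy: 0.2716384 u × 931.5 MeV/u = 253.031 MeV
Per nucleus in joules: 253.031 MeV × 1.602e-13 J/MeV = 4.0536e-11 J
Per mole: 4.0536e-11 J × 6.022e23 mol⁻¹ = 2.4411e+13 J/mol

2.44e+10 kJ/mol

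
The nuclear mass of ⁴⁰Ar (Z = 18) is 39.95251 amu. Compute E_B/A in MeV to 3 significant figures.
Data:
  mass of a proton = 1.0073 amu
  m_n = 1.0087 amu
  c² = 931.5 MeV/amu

Σm = 18·m_p + 22·m_n = 18.1314 + 22.1914 = 40.3228 amu
The mass defect is 40.3228 − 39.95251 = 0.37029 amu.
Binding energy = Δm·c² = 0.37029 × 931.5 MeV/amu = 344.925 MeV
BE/A = 344.925 MeV / 40 = 8.623 MeV/nucleon

8.62 MeV/nucleon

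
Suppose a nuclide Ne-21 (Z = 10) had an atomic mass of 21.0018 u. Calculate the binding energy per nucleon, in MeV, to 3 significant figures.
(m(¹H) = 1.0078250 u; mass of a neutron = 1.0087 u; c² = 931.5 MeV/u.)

Mass of separated nucleons = 10(1.0078250) + 11(1.0087) = 10.0782500 + 11.0957 = 21.1739500 u
The mass defect is 21.1739500 − 21.0018 = 0.1721500 u.
Binding energy = Δm·c² = 0.1721500 × 931.5 MeV/u = 160.358 MeV
Dividing by A = 21 gives 7.636 MeV per nucleon.

7.64 MeV/nucleon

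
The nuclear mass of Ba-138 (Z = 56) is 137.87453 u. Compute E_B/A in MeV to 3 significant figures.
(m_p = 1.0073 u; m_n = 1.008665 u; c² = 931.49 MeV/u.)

The nucleus contains 56 protons and 138 − 56 = 82 neutrons.
Total constituent mass: 56 × 1.0073 + 82 × 1.008665 = 139.119330 u
Mass defect Δm = 139.119330 − 137.87453 = 1.244800 u
Converting to energy: 1.244800 u × 931.49 MeV/u = 1159.52 MeV
Per nucleon: 1159.52 / 138 = 8.402 MeV

8.40 MeV/nucleon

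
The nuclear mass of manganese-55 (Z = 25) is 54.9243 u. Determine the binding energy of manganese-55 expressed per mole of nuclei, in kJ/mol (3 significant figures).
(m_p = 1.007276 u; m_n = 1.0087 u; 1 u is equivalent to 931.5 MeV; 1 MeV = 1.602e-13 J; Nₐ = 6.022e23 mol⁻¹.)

Σm = 25·m_p + 30·m_n = 25.181900 + 30.2610 = 55.442900 u
Mass defect Δm = 55.442900 − 54.9243 = 0.518600 u
E_B = 0.518600 × 931.5 = 483.076 MeV
Per nucleus in joules: 483.076 MeV × 1.602e-13 J/MeV = 7.7389e-11 J
Per mole: 7.7389e-11 J × 6.022e23 mol⁻¹ = 4.6604e+13 J/mol

4.66e+10 kJ/mol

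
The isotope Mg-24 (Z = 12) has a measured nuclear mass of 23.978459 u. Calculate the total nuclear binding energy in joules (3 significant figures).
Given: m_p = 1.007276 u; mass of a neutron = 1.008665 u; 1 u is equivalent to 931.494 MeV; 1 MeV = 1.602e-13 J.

Total constituent mass: 12 × 1.007276 + 12 × 1.008665 = 24.191292 u
The mass defect is 24.191292 − 23.978459 = 0.212833 u.
E_B = 0.212833 × 931.494 = 198.253 MeV
In joules: 198.253 MeV × 1.602e-13 J/MeV = 3.1760e-11 J

3.18e-11 J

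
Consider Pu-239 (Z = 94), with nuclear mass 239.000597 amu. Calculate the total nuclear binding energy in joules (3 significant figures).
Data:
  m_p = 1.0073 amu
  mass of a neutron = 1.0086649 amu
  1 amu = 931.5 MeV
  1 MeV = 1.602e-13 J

Z = 94, so N = A − Z = 239 − 94 = 145.
Mass of separated nucleons = 94(1.0073) + 145(1.0086649) = 94.6862 + 146.2564105 = 240.9426105 amu
The mass defect is 240.9426105 − 239.000597 = 1.9420135 amu.
Binding energy = Δm·c² = 1.9420135 × 931.5 MeV/amu = 1808.99 MeV
In joules: 1808.99 MeV × 1.602e-13 J/MeV = 2.8980e-10 J

2.90e-10 J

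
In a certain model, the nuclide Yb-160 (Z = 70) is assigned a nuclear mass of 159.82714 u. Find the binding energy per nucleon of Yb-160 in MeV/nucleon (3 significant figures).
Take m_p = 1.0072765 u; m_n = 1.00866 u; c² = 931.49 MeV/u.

Total constituent mass: 70 × 1.0072765 + 90 × 1.00866 = 161.2887550 u
Δm = 161.2887550 − 159.82714 = 1.4616150 u
E_B = 1.4616150 × 931.49 = 1361.48 MeV
BE/A = 1361.48 MeV / 160 = 8.509 MeV/nucleon

8.51 MeV/nucleon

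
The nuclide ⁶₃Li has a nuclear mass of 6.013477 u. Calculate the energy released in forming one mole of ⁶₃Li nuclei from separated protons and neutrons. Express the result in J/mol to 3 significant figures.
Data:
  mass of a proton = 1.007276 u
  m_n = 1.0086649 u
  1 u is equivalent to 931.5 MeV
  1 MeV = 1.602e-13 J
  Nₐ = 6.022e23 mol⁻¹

Mass of separated nucleons = 3(1.007276) + 3(1.0086649) = 3.021828 + 3.0259947 = 6.0478227 u
Mass defect Δm = 6.0478227 − 6.013477 = 0.0343457 u
Binding energy = Δm·c² = 0.0343457 × 931.5 MeV/u = 31.9930 MeV
Per nucleus in joules: 31.9930 MeV × 1.602e-13 J/MeV = 5.1253e-12 J
Per mole: 5.1253e-12 J × 6.022e23 mol⁻¹ = 3.0865e+12 J/mol

3.09e+12 J/mol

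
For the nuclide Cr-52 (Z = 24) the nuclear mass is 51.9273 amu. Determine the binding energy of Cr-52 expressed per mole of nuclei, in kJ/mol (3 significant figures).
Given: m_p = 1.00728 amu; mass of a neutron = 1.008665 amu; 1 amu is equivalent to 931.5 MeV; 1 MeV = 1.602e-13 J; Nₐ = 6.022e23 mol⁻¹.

4.40e+10 kJ/mol

Total constituent mass: 24 × 1.00728 + 28 × 1.008665 = 52.417340 amu
Mass defect Δm = 52.417340 − 51.9273 = 0.490040 amu
Binding energy = Δm·c² = 0.490040 × 931.5 MeV/amu = 456.472 MeV
Per nucleus in joules: 456.472 MeV × 1.602e-13 J/MeV = 7.3127e-11 J
Per mole: 7.3127e-11 J × 6.022e23 mol⁻¹ = 4.4037e+13 J/mol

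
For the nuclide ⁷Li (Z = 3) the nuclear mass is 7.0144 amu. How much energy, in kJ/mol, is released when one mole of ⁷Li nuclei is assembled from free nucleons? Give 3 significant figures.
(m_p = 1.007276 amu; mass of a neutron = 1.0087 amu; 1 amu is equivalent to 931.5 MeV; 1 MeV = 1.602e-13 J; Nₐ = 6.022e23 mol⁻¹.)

Mass of separated nucleons = 3(1.007276) + 4(1.0087) = 3.021828 + 4.0348 = 7.056628 amu
Δm = 7.056628 − 7.0144 = 0.042228 amu
Binding energy = Δm·c² = 0.042228 × 931.5 MeV/amu = 39.3354 MeV
Per nucleus in joules: 39.3354 MeV × 1.602e-13 J/MeV = 6.3015e-12 J
Per mole: 6.3015e-12 J × 6.022e23 mol⁻¹ = 3.7948e+12 J/mol

3.79e+09 kJ/mol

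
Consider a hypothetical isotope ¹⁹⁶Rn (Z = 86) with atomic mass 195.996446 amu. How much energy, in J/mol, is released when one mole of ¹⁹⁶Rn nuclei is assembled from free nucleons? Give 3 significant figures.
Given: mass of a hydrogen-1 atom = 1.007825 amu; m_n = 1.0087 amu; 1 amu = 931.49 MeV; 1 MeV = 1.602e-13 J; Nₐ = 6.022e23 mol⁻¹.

1.47e+14 J/mol

Z = 86, so N = A − Z = 196 − 86 = 110.
Mass of separated nucleons = 86(1.007825) + 110(1.0087) = 86.672950 + 110.9570 = 197.629950 amu
Mass defect Δm = 197.629950 − 195.996446 = 1.633504 amu
Converting to energy: 1.633504 amu × 931.49 MeV/amu = 1521.59 MeV
Per nucleus in joules: 1521.59 MeV × 1.602e-13 J/MeV = 2.4376e-10 J
Per mole: 2.4376e-10 J × 6.022e23 mol⁻¹ = 1.4679e+14 J/mol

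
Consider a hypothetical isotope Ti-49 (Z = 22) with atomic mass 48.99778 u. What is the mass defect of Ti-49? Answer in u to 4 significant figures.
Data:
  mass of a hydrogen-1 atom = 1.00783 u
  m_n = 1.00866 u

Z = 22, so N = A − Z = 49 − 22 = 27.
Σm = 22·m(¹H) + 27·m_n = 22.17226 + 27.23382 = 49.40608 u
The mass defect is 49.40608 − 48.99778 = 0.40830 u.

0.4083 u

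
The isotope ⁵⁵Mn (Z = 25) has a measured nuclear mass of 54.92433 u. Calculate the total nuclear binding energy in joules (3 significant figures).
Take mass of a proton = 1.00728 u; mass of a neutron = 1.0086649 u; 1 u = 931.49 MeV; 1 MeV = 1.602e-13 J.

7.72e-11 J

Z = 25, so N = A − Z = 55 − 25 = 30.
Total constituent mass: 25 × 1.00728 + 30 × 1.0086649 = 55.4419470 u
Mass defect Δm = 55.4419470 − 54.92433 = 0.5176170 u
E_B = 0.5176170 × 931.49 = 482.155 MeV
In joules: 482.155 MeV × 1.602e-13 J/MeV = 7.7241e-11 J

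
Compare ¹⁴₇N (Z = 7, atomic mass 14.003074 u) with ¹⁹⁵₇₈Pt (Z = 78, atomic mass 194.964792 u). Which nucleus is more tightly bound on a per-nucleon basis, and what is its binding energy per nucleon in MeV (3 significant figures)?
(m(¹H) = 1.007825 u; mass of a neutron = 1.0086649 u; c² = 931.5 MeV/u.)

¹⁴₇N: Σm = 7(1.007825) + 7(1.0086649) = 14.1154293 u; Δm = 0.1123553 u; E_B = 104.66 MeV; E_B/A = 7.476 MeV
¹⁹⁵₇₈Pt: Σm = 78(1.007825) + 117(1.0086649) = 196.6241433 u; Δm = 1.6593513 u; E_B = 1545.7 MeV; E_B/A = 7.927 MeV
¹⁹⁵₇₈Pt has the higher binding energy per nucleon, so it is the more tightly bound nucleus.

¹⁹⁵₇₈Pt; 7.93 MeV/nucleon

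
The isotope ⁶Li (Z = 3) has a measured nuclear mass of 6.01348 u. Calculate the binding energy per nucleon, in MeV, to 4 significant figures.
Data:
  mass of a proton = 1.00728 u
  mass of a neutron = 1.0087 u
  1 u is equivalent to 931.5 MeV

5.350 MeV/nucleon

The nucleus contains 3 protons and 6 − 3 = 3 neutrons.
Total constituent mass: 3 × 1.00728 + 3 × 1.0087 = 6.04794 u
Mass defect Δm = 6.04794 − 6.01348 = 0.03446 u
Converting to energy: 0.03446 u × 931.5 MeV/u = 32.0995 MeV
Per nucleon: 32.0995 / 6 = 5.350 MeV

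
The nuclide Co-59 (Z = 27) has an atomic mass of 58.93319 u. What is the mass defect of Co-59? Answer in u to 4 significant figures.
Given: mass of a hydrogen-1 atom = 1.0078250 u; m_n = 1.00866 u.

0.5552 u

Mass of separated nucleons = 27(1.0078250) + 32(1.00866) = 27.2112750 + 32.27712 = 59.4883950 u
The mass defect is 59.4883950 − 58.93319 = 0.5552050 u.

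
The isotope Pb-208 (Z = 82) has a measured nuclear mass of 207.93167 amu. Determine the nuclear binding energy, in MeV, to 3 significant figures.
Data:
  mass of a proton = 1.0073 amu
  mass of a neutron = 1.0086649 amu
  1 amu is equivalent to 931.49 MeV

With 82 protons and 126 neutrons (A = 208):
Total constituent mass: 82 × 1.0073 + 126 × 1.0086649 = 209.6903774 amu
Mass defect Δm = 209.6903774 − 207.93167 = 1.7587074 amu
Converting to energy: 1.7587074 amu × 931.49 MeV/amu = 1638.22 MeV

1640 MeV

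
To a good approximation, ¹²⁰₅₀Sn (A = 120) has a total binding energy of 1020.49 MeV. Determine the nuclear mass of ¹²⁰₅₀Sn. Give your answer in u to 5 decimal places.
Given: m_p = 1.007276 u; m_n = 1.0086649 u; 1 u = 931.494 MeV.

119.87480 u

Mass defect = 1020.49 MeV / (931.494 MeV/u) = 1.0955411 u
Constituent mass = 50(1.007276) + 70(1.0086649) = 120.9703430 u
Nuclear mass = 120.9703430 − 1.0955411 = 119.8748019 u ≈ 119.87480 u (to 5 decimal places)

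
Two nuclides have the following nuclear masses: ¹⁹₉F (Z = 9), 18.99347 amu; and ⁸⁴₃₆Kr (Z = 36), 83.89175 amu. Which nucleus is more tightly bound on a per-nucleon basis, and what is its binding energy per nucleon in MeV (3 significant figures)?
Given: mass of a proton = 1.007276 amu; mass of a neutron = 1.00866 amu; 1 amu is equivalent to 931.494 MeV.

⁸⁴₃₆Kr; 8.71 MeV/nucleon

¹⁹₉F: Σm = 9(1.007276) + 10(1.00866) = 19.152084 amu; Δm = 0.158614 amu; E_B = 147.75 MeV; E_B/A = 7.776 MeV
⁸⁴₃₆Kr: Σm = 36(1.007276) + 48(1.00866) = 84.677616 amu; Δm = 0.785866 amu; E_B = 732.03 MeV; E_B/A = 8.7146 MeV
⁸⁴₃₆Kr has the higher binding energy per nucleon, so it is the more tightly bound nucleus.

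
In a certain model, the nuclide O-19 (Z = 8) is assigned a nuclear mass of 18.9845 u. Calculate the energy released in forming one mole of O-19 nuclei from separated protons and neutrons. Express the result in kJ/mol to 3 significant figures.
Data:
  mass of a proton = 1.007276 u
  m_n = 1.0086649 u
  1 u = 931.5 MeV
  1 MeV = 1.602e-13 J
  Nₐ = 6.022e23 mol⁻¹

1.52e+10 kJ/mol

Total constituent mass: 8 × 1.007276 + 11 × 1.0086649 = 19.1535219 u
The mass defect is 19.1535219 − 18.9845 = 0.1690219 u.
Binding energy = Δm·c² = 0.1690219 × 931.5 MeV/u = 157.444 MeV
Per nucleus in joules: 157.444 MeV × 1.602e-13 J/MeV = 2.5223e-11 J
Per mole: 2.5223e-11 J × 6.022e23 mol⁻¹ = 1.5189e+13 J/mol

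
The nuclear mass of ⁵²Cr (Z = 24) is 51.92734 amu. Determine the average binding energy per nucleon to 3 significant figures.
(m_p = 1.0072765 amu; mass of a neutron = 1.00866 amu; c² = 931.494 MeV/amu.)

8.77 MeV/nucleon

Z = 24, so N = A − Z = 52 − 24 = 28.
Mass of separated nucleons = 24(1.0072765) + 28(1.00866) = 24.1746360 + 28.24248 = 52.4171160 amu
Δm = 52.4171160 − 51.92734 = 0.4897760 amu
E_B = 0.4897760 × 931.494 = 456.223 MeV
BE/A = 456.223 MeV / 52 = 8.774 MeV/nucleon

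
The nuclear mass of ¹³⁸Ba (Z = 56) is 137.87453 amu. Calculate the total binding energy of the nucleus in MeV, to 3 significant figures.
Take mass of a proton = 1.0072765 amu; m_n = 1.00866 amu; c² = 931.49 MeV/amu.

Σm = 56·m_p + 82·m_n = 56.4074840 + 82.71012 = 139.1176040 amu
The mass defect is 139.1176040 − 137.87453 = 1.2430740 amu.
E_B = 1.2430740 × 931.49 = 1157.91 MeV

1160 MeV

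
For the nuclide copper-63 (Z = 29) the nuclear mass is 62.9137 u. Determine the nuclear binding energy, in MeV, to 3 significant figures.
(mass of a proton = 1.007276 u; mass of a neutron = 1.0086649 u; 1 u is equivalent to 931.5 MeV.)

Z = 29, so N = A − Z = 63 − 29 = 34.
Σm = 29·m_p + 34·m_n = 29.211004 + 34.2946066 = 63.5056106 u
Mass defect Δm = 63.5056106 − 62.9137 = 0.5919106 u
Binding energy = Δm·c² = 0.5919106 × 931.5 MeV/u = 551.365 MeV

551 MeV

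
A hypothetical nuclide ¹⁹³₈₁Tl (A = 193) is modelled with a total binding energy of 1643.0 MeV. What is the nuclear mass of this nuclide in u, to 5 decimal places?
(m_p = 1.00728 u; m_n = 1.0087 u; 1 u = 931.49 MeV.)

Mass defect = 1643.0 MeV / (931.49 MeV/u) = 1.7638407 u
Constituent mass = 81(1.00728) + 112(1.0087) = 194.56408 u
Nuclear mass = 194.56408 − 1.7638407 = 192.8002393 u ≈ 192.80024 u (to 5 decimal places)

192.80024 u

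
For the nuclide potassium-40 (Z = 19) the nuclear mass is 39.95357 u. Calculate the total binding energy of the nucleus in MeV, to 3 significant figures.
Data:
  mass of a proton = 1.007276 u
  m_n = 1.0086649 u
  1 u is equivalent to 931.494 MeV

342 MeV

Z = 19, so N = A − Z = 40 − 19 = 21.
Σm = 19·m_p + 21·m_n = 19.138244 + 21.1819629 = 40.3202069 u
The mass defect is 40.3202069 − 39.95357 = 0.3666369 u.
Binding energy = Δm·c² = 0.3666369 × 931.494 MeV/u = 341.520 MeV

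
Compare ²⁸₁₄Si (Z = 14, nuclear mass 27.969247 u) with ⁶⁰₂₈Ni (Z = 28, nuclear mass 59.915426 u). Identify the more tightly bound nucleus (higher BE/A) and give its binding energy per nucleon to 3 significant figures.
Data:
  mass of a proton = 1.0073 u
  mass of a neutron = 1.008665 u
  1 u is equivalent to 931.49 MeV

⁶⁰₂₈Ni; 8.79 MeV/nucleon

²⁸₁₄Si: Σm = 14(1.0073) + 14(1.008665) = 28.223510 u; Δm = 0.254263 u; E_B = 236.84 MeV; E_B/A = 8.459 MeV
⁶⁰₂₈Ni: Σm = 28(1.0073) + 32(1.008665) = 60.481680 u; Δm = 0.566254 u; E_B = 527.46 MeV; E_B/A = 8.791 MeV
⁶⁰₂₈Ni has the higher binding energy per nucleon, so it is the more tightly bound nucleus.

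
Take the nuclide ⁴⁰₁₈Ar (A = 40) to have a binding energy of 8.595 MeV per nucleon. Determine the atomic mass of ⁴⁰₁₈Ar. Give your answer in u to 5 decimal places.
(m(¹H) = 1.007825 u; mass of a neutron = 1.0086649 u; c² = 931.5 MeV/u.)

39.96240 u

Total binding energy = 40 × 8.595 = 343.800 MeV
Mass defect = 343.800 MeV / (931.5 MeV/u) = 0.3690821 u
Constituent mass = 18(1.007825) + 22(1.0086649) = 40.3314778 u
Atomic mass = 40.3314778 − 0.3690821 = 39.9623957 u ≈ 39.96240 u (to 5 decimal places)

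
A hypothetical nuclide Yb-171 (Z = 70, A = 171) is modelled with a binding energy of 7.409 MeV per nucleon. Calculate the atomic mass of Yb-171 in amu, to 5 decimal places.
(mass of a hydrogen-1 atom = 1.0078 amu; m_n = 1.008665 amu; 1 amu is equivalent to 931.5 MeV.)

171.06106 amu

Total binding energy = 171 × 7.409 = 1266.939 MeV
Mass defect = 1266.939 MeV / (931.5 MeV/amu) = 1.3601063 amu
Constituent mass = 70(1.0078) + 101(1.008665) = 172.421165 amu
Atomic mass = 172.421165 − 1.3601063 = 171.0610587 amu ≈ 171.06106 amu (to 5 decimal places)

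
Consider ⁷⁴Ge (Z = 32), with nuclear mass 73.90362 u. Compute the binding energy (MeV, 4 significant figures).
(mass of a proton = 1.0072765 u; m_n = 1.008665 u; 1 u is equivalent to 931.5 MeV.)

645.7 MeV

The nucleus contains 32 protons and 74 − 32 = 42 neutrons.
Σm = 32·m_p + 42·m_n = 32.2328480 + 42.363930 = 74.5967780 u
Mass defect Δm = 74.5967780 − 73.90362 = 0.6931580 u
E_B = 0.6931580 × 931.5 = 645.677 MeV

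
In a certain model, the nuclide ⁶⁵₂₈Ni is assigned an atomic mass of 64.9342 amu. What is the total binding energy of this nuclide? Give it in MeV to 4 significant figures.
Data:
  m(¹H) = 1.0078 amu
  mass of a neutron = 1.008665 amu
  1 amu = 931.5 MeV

With 28 protons and 37 neutrons (A = 65):
Σm = 28·m(¹H) + 37·m_n = 28.2184 + 37.320605 = 65.539005 amu
The mass defect is 65.539005 − 64.9342 = 0.604805 amu.
Binding energy = Δm·c² = 0.604805 × 931.5 MeV/amu = 563.376 MeV

563.4 MeV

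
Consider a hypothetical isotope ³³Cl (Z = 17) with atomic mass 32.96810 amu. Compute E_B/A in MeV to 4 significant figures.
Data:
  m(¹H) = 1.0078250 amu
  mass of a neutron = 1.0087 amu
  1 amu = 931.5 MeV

8.585 MeV/nucleon

Z = 17, so N = A − Z = 33 − 17 = 16.
Total constituent mass: 17 × 1.0078250 + 16 × 1.0087 = 33.2722250 amu
Mass defect Δm = 33.2722250 − 32.96810 = 0.3041250 amu
Binding energy = Δm·c² = 0.3041250 × 931.5 MeV/amu = 283.292 MeV
BE/A = 283.292 MeV / 33 = 8.585 MeV/nucleon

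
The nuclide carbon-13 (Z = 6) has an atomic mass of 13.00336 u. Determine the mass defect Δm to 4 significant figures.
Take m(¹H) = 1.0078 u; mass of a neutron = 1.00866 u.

Total constituent mass: 6 × 1.0078 + 7 × 1.00866 = 13.10742 u
The mass defect is 13.10742 − 13.00336 = 0.10406 u.

0.1041 u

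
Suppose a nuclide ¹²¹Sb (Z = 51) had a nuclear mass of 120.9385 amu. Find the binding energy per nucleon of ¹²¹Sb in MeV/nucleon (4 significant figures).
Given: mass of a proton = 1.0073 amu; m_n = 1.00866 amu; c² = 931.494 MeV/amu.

Σm = 51·m_p + 70·m_n = 51.3723 + 70.60620 = 121.97850 amu
The mass defect is 121.97850 − 120.9385 = 1.04000 amu.
E_B = 1.04000 × 931.494 = 968.754 MeV
Per nucleon: 968.754 / 121 = 8.006 MeV

8.006 MeV/nucleon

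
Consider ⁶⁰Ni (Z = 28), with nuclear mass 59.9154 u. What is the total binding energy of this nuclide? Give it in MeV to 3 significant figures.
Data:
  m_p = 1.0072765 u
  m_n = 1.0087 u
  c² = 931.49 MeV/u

528 MeV

Total constituent mass: 28 × 1.0072765 + 32 × 1.0087 = 60.4821420 u
The mass defect is 60.4821420 − 59.9154 = 0.5667420 u.
Binding energy = Δm·c² = 0.5667420 × 931.49 MeV/u = 527.915 MeV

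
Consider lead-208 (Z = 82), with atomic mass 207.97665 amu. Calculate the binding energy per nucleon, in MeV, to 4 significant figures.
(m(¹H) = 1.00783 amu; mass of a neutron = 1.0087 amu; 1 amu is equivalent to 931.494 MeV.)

Total constituent mass: 82 × 1.00783 + 126 × 1.0087 = 209.73826 amu
Mass defect Δm = 209.73826 − 207.97665 = 1.76161 amu
Binding energy = Δm·c² = 1.76161 × 931.494 MeV/amu = 1640.93 MeV
Dividing by A = 208 gives 7.889 MeV per nucleon.

7.889 MeV/nucleon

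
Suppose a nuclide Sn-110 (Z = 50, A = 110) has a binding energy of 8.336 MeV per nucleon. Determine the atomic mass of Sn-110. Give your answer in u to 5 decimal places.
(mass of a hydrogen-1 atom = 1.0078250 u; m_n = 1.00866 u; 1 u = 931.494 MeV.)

109.92645 u

Total binding energy = 110 × 8.336 = 916.960 MeV
Mass defect = 916.960 MeV / (931.494 MeV/u) = 0.9843971 u
Constituent mass = 50(1.0078250) + 60(1.00866) = 110.9108500 u
Atomic mass = 110.9108500 − 0.9843971 = 109.9264529 u ≈ 109.92645 u (to 5 decimal places)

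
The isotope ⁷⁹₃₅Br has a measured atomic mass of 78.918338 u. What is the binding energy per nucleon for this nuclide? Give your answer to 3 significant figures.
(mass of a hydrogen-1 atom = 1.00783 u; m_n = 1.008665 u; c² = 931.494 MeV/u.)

8.69 MeV/nucleon

Total constituent mass: 35 × 1.00783 + 44 × 1.008665 = 79.655310 u
Mass defect Δm = 79.655310 − 78.918338 = 0.736972 u
Converting to energy: 0.736972 u × 931.494 MeV/u = 686.485 MeV
BE/A = 686.485 MeV / 79 = 8.690 MeV/nucleon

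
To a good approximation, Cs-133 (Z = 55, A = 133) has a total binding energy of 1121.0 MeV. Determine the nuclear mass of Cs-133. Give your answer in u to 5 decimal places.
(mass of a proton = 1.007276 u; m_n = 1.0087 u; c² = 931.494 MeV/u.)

132.87534 u

Mass defect = 1121.0 MeV / (931.494 MeV/u) = 1.2034431 u
Constituent mass = 55(1.007276) + 78(1.0087) = 134.078780 u
Nuclear mass = 134.078780 − 1.2034431 = 132.8753369 u ≈ 132.87534 u (to 5 decimal places)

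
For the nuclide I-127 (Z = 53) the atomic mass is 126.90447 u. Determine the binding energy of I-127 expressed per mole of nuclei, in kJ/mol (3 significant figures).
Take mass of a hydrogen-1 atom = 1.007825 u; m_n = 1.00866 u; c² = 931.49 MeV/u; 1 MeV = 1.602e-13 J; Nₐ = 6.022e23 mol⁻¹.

Z = 53, so N = A − Z = 127 − 53 = 74.
Total constituent mass: 53 × 1.007825 + 74 × 1.00866 = 128.055565 u
Mass defect Δm = 128.055565 − 126.90447 = 1.151095 u
Converting to energy: 1.151095 u × 931.49 MeV/u = 1072.23 MeV
Per nucleus in joules: 1072.23 MeV × 1.602e-13 J/MeV = 1.7177e-10 J
Per mole: 1.7177e-10 J × 6.022e23 mol⁻¹ = 1.0344e+14 J/mol

1.03e+11 kJ/mol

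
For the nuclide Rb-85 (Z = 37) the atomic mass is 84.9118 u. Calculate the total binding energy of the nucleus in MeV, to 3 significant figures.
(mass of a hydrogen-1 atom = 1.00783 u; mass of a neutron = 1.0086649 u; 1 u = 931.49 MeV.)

Mass of separated nucleons = 37(1.00783) + 48(1.0086649) = 37.28971 + 48.4159152 = 85.7056252 u
Δm = 85.7056252 − 84.9118 = 0.7938252 u
Converting to energy: 0.7938252 u × 931.49 MeV/u = 739.440 MeV

739 MeV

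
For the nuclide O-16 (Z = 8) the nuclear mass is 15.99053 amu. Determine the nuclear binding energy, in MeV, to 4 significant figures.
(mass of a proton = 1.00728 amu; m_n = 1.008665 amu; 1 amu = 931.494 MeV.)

Σm = 8·m_p + 8·m_n = 8.05824 + 8.069320 = 16.127560 amu
The mass defect is 16.127560 − 15.99053 = 0.137030 amu.
Converting to energy: 0.137030 amu × 931.494 MeV/amu = 127.643 MeV

127.6 MeV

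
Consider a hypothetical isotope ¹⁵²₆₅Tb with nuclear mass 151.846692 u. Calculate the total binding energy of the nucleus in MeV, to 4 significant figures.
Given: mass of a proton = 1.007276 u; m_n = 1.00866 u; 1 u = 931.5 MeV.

Mass of separated nucleons = 65(1.007276) + 87(1.00866) = 65.472940 + 87.75342 = 153.226360 u
The mass defect is 153.226360 − 151.846692 = 1.379668 u.
Binding energy = Δm·c² = 1.379668 × 931.5 MeV/u = 1285.16 MeV

1285 MeV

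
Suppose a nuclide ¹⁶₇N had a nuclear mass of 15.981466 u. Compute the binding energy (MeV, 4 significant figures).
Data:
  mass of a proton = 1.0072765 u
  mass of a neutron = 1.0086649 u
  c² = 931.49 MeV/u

Σm = 7·m_p + 9·m_n = 7.0509355 + 9.0779841 = 16.1289196 u
The mass defect is 16.1289196 − 15.981466 = 0.1474536 u.
E_B = 0.1474536 × 931.49 = 137.352 MeV

137.4 MeV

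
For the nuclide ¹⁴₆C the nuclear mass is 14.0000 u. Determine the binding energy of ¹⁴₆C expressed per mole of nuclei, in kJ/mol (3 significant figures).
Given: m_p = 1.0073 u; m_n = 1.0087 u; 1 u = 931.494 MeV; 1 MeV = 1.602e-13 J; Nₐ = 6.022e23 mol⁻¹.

The nucleus contains 6 protons and 14 − 6 = 8 neutrons.
Total constituent mass: 6 × 1.0073 + 8 × 1.0087 = 14.1134 u
The mass defect is 14.1134 − 14.0000 = 0.1134 u.
Binding energy = Δm·c² = 0.1134 × 931.494 MeV/u = 105.631 MeV
Per nucleus in joules: 105.631 MeV × 1.602e-13 J/MeV = 1.6922e-11 J
Per mole: 1.6922e-11 J × 6.022e23 mol⁻¹ = 1.0190e+13 J/mol

1.02e+10 kJ/mol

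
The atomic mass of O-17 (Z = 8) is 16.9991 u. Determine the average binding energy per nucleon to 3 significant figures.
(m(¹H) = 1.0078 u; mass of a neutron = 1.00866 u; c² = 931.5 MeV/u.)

7.74 MeV/nucleon

Mass of separated nucleons = 8(1.0078) + 9(1.00866) = 8.0624 + 9.07794 = 17.14034 u
The mass defect is 17.14034 − 16.9991 = 0.14124 u.
E_B = 0.14124 × 931.5 = 131.565 MeV
BE/A = 131.565 MeV / 17 = 7.739 MeV/nucleon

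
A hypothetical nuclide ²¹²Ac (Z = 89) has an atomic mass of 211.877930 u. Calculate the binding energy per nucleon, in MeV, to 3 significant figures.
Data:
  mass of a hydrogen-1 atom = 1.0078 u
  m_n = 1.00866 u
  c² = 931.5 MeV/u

8.27 MeV/nucleon

Σm = 89·m(¹H) + 123·m_n = 89.6942 + 124.06518 = 213.75938 u
The mass defect is 213.75938 − 211.877930 = 1.881450 u.
Converting to energy: 1.881450 u × 931.5 MeV/u = 1752.57 MeV
Dividing by A = 212 gives 8.267 MeV per nucleon.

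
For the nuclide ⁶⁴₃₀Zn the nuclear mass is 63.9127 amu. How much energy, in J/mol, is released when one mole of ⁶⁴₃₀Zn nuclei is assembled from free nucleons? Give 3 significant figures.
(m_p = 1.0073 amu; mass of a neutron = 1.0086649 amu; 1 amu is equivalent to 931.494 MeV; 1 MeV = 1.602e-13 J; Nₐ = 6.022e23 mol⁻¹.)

5.40e+13 J/mol

Z = 30, so N = A − Z = 64 − 30 = 34.
Total constituent mass: 30 × 1.0073 + 34 × 1.0086649 = 64.5136066 amu
Δm = 64.5136066 − 63.9127 = 0.6009066 amu
Binding energy = Δm·c² = 0.6009066 × 931.494 MeV/amu = 559.741 MeV
Per nucleus in joules: 559.741 MeV × 1.602e-13 J/MeV = 8.9671e-11 J
Per mole: 8.9671e-11 J × 6.022e23 mol⁻¹ = 5.4000e+13 J/mol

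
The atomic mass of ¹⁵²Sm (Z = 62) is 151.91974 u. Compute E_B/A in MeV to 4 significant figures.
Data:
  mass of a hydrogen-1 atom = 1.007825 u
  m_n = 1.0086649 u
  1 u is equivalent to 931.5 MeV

The nucleus contains 62 protons and 152 − 62 = 90 neutrons.
Mass of separated nucleons = 62(1.007825) + 90(1.0086649) = 62.485150 + 90.7798410 = 153.2649910 u
The mass defect is 153.2649910 − 151.91974 = 1.3452510 u.
Converting to energy: 1.3452510 u × 931.5 MeV/u = 1253.10 MeV
Dividing by A = 152 gives 8.244 MeV per nucleon.

8.244 MeV/nucleon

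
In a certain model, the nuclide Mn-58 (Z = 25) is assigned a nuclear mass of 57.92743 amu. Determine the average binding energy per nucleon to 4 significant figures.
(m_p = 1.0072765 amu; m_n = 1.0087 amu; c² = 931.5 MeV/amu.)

8.698 MeV/nucleon

Total constituent mass: 25 × 1.0072765 + 33 × 1.0087 = 58.4690125 amu
The mass defect is 58.4690125 − 57.92743 = 0.5415825 amu.
Binding energy = Δm·c² = 0.5415825 × 931.5 MeV/amu = 504.484 MeV
BE/A = 504.484 MeV / 58 = 8.698 MeV/nucleon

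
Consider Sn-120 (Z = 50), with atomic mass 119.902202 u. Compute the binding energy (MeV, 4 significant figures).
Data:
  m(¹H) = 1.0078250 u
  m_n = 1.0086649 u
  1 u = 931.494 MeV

1021 MeV

Total constituent mass: 50 × 1.0078250 + 70 × 1.0086649 = 120.9977930 u
Mass defect Δm = 120.9977930 − 119.902202 = 1.0955910 u
Converting to energy: 1.0955910 u × 931.494 MeV/u = 1020.54 MeV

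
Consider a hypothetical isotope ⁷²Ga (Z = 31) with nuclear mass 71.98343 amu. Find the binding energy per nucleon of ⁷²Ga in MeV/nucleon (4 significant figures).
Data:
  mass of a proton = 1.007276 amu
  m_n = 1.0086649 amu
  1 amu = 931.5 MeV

With 31 protons and 41 neutrons (A = 72):
Total constituent mass: 31 × 1.007276 + 41 × 1.0086649 = 72.5808169 amu
Mass defect Δm = 72.5808169 − 71.98343 = 0.5973869 amu
E_B = 0.5973869 × 931.5 = 556.466 MeV
Dividing by A = 72 gives 7.729 MeV per nucleon.

7.729 MeV/nucleon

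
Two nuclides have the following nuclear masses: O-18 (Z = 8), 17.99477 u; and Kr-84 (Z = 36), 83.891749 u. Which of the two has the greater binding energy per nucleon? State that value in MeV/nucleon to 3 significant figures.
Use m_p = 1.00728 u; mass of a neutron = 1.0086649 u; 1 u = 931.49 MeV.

Kr-84; 8.72 MeV/nucleon

O-18: Σm = 8(1.00728) + 10(1.0086649) = 18.1448890 u; Δm = 0.1501190 u; E_B = 139.834 MeV; E_B/A = 7.769 MeV
Kr-84: Σm = 36(1.00728) + 48(1.0086649) = 84.6779952 u; Δm = 0.7862462 u; E_B = 732.38 MeV; E_B/A = 8.719 MeV
Kr-84 has the higher binding energy per nucleon, so it is the more tightly bound nucleus.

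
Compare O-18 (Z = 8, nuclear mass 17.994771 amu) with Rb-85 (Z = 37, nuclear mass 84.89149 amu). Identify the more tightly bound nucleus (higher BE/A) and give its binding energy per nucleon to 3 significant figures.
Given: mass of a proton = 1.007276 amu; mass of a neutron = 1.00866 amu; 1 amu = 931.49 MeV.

O-18: Σm = 8(1.007276) + 10(1.00866) = 18.144808 amu; Δm = 0.150037 amu; E_B = 139.76 MeV; E_B/A = 7.764 MeV
Rb-85: Σm = 37(1.007276) + 48(1.00866) = 85.684892 amu; Δm = 0.793402 amu; E_B = 739.05 MeV; E_B/A = 8.6947 MeV
Rb-85 has the higher binding energy per nucleon, so it is the more tightly bound nucleus.

Rb-85; 8.69 MeV/nucleon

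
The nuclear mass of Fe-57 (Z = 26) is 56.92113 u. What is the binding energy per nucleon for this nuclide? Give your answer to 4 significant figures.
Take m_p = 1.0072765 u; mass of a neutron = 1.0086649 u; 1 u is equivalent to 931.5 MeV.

With 26 protons and 31 neutrons (A = 57):
Σm = 26·m_p + 31·m_n = 26.1891890 + 31.2686119 = 57.4578009 u
Δm = 57.4578009 − 56.92113 = 0.5366709 u
E_B = 0.5366709 × 931.5 = 499.909 MeV
BE/A = 499.909 MeV / 57 = 8.770 MeV/nucleon

8.770 MeV/nucleon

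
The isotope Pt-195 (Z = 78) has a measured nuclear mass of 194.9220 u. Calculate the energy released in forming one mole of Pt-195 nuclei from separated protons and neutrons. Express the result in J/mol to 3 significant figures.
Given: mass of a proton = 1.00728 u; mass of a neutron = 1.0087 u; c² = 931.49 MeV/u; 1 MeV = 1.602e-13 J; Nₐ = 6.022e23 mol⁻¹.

Total constituent mass: 78 × 1.00728 + 117 × 1.0087 = 196.58574 u
Mass defect Δm = 196.58574 − 194.9220 = 1.66374 u
Binding energy = Δm·c² = 1.66374 × 931.49 MeV/u = 1549.76 MeV
Per nucleus in joules: 1549.76 MeV × 1.602e-13 J/MeV = 2.4827e-10 J
Per mole: 2.4827e-10 J × 6.022e23 mol⁻¹ = 1.4951e+14 J/mol

1.50e+14 J/mol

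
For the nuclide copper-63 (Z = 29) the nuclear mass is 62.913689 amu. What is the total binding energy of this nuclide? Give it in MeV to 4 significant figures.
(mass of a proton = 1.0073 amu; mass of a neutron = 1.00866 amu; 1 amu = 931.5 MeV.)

Σm = 29·m_p + 34·m_n = 29.2117 + 34.29444 = 63.50614 amu
Δm = 63.50614 − 62.913689 = 0.592451 amu
Binding energy = Δm·c² = 0.592451 × 931.5 MeV/amu = 551.868 MeV

551.9 MeV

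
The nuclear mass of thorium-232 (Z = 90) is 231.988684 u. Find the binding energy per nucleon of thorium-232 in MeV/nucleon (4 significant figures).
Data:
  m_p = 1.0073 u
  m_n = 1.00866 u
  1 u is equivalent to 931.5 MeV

The nucleus contains 90 protons and 232 − 90 = 142 neutrons.
Mass of separated nucleons = 90(1.0073) + 142(1.00866) = 90.6570 + 143.22972 = 233.88672 u
The mass defect is 233.88672 − 231.988684 = 1.898036 u.
E_B = 1.898036 × 931.5 = 1768.02 MeV
Per nucleon: 1768.02 / 232 = 7.621 MeV

7.621 MeV/nucleon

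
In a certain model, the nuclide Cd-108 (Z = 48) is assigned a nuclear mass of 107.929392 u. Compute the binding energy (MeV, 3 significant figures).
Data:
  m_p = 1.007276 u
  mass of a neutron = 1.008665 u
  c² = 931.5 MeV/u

875 MeV

With 48 protons and 60 neutrons (A = 108):
Mass of separated nucleons = 48(1.007276) + 60(1.008665) = 48.349248 + 60.519900 = 108.869148 u
Mass defect Δm = 108.869148 − 107.929392 = 0.939756 u
Converting to energy: 0.939756 u × 931.5 MeV/u = 875.383 MeV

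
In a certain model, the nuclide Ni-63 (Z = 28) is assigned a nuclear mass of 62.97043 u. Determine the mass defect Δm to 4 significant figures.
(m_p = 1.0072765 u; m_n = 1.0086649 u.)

0.5366 u

Z = 28, so N = A − Z = 63 − 28 = 35.
Σm = 28·m_p + 35·m_n = 28.2037420 + 35.3032715 = 63.5070135 u
Δm = 63.5070135 − 62.97043 = 0.5365835 u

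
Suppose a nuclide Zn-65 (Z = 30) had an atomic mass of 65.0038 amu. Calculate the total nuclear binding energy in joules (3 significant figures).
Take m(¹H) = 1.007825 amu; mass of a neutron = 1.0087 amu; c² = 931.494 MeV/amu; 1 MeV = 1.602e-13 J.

7.99e-11 J

With 30 protons and 35 neutrons (A = 65):
Total constituent mass: 30 × 1.007825 + 35 × 1.0087 = 65.539250 amu
Mass defect Δm = 65.539250 − 65.0038 = 0.535450 amu
Binding energy = Δm·c² = 0.535450 × 931.494 MeV/amu = 498.768 MeV
In joules: 498.768 MeV × 1.602e-13 J/MeV = 7.9903e-11 J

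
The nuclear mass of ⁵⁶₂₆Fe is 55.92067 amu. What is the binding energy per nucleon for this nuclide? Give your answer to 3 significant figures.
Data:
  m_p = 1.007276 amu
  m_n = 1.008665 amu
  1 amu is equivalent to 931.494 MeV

The nucleus contains 26 protons and 56 − 26 = 30 neutrons.
Total constituent mass: 26 × 1.007276 + 30 × 1.008665 = 56.449126 amu
The mass defect is 56.449126 − 55.92067 = 0.528456 amu.
Converting to energy: 0.528456 amu × 931.494 MeV/amu = 492.254 MeV
Dividing by A = 56 gives 8.790 MeV per nucleon.

8.79 MeV/nucleon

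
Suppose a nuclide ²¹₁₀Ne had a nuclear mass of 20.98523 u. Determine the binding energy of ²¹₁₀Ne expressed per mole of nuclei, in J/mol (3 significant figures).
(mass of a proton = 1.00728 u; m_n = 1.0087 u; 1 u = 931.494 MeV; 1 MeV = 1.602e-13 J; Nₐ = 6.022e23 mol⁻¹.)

1.65e+13 J/mol

With 10 protons and 11 neutrons (A = 21):
Mass of separated nucleons = 10(1.00728) + 11(1.0087) = 10.07280 + 11.0957 = 21.16850 u
Mass defect Δm = 21.16850 − 20.98523 = 0.18327 u
E_B = 0.18327 × 931.494 = 170.715 MeV
Per nucleus in joules: 170.715 MeV × 1.602e-13 J/MeV = 2.7349e-11 J
Per mole: 2.7349e-11 J × 6.022e23 mol⁻¹ = 1.6470e+13 J/mol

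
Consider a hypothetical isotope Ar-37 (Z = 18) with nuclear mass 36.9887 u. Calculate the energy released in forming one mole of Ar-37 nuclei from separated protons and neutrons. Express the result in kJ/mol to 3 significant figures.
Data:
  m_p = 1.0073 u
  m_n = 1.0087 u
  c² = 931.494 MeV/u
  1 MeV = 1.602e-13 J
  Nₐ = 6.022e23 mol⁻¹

2.77e+10 kJ/mol

With 18 protons and 19 neutrons (A = 37):
Total constituent mass: 18 × 1.0073 + 19 × 1.0087 = 37.2967 u
The mass defect is 37.2967 − 36.9887 = 0.3080 u.
Binding energy = Δm·c² = 0.3080 × 931.494 MeV/u = 286.900 MeV
Per nucleus in joules: 286.900 MeV × 1.602e-13 J/MeV = 4.5961e-11 J
Per mole: 4.5961e-11 J × 6.022e23 mol⁻¹ = 2.7678e+13 J/mol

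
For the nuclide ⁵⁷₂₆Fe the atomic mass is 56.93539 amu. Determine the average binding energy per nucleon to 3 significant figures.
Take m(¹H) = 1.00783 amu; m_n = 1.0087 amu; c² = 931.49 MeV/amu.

Z = 26, so N = A − Z = 57 − 26 = 31.
Σm = 26·m(¹H) + 31·m_n = 26.20358 + 31.2697 = 57.47328 amu
The mass defect is 57.47328 − 56.93539 = 0.53789 amu.
Binding energy = Δm·c² = 0.53789 × 931.49 MeV/amu = 501.039 MeV
BE/A = 501.039 MeV / 57 = 8.790 MeV/nucleon

8.79 MeV/nucleon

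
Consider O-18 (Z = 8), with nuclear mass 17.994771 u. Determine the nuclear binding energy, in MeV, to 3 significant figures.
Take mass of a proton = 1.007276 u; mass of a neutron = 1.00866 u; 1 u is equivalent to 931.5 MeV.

140 MeV

Total constituent mass: 8 × 1.007276 + 10 × 1.00866 = 18.144808 u
The mass defect is 18.144808 − 17.994771 = 0.150037 u.
E_B = 0.150037 × 931.5 = 139.759 MeV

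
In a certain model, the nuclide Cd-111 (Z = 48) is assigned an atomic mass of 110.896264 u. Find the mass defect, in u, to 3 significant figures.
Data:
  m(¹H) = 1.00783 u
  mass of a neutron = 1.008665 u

1.03 u

Mass of separated nucleons = 48(1.00783) + 63(1.008665) = 48.37584 + 63.545895 = 111.921735 u
Mass defect Δm = 111.921735 − 110.896264 = 1.025471 u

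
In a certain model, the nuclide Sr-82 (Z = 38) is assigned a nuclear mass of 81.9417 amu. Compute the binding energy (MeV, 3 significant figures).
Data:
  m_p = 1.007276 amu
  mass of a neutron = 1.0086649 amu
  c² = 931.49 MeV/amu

With 38 protons and 44 neutrons (A = 82):
Mass of separated nucleons = 38(1.007276) + 44(1.0086649) = 38.276488 + 44.3812556 = 82.6577436 amu
Mass defect Δm = 82.6577436 − 81.9417 = 0.7160436 amu
Converting to energy: 0.7160436 amu × 931.49 MeV/amu = 666.987 MeV

667 MeV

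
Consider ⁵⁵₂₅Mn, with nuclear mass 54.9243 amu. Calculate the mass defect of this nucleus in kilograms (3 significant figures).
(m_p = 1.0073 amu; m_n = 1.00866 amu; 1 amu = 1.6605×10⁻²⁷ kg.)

8.60e-28 kg

Σm = 25·m_p + 30·m_n = 25.1825 + 30.25980 = 55.44230 amu
Δm = 55.44230 − 54.9243 = 0.51800 amu
In SI units: 0.51800 amu × 1.6605×10⁻²⁷ kg/amu = 8.6014e-28 kg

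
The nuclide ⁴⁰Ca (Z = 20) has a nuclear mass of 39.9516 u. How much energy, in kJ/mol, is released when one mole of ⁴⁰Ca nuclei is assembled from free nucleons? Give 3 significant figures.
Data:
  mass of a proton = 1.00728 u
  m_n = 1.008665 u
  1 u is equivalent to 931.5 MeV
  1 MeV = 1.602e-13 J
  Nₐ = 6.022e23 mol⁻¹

Mass of separated nucleons = 20(1.00728) + 20(1.008665) = 20.14560 + 20.173300 = 40.318900 u
The mass defect is 40.318900 − 39.9516 = 0.367300 u.
Converting to energy: 0.367300 u × 931.5 MeV/u = 342.140 MeV
Per nucleus in joules: 342.140 MeV × 1.602e-13 J/MeV = 5.4811e-11 J
Per mole: 5.4811e-11 J × 6.022e23 mol⁻¹ = 3.3007e+13 J/mol

3.30e+10 kJ/mol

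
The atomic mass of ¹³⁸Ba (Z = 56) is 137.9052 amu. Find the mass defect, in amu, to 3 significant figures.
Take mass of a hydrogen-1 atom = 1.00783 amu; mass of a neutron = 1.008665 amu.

Σm = 56·m(¹H) + 82·m_n = 56.43848 + 82.710530 = 139.149010 amu
Δm = 139.149010 − 137.9052 = 1.243810 amu

1.24 amu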